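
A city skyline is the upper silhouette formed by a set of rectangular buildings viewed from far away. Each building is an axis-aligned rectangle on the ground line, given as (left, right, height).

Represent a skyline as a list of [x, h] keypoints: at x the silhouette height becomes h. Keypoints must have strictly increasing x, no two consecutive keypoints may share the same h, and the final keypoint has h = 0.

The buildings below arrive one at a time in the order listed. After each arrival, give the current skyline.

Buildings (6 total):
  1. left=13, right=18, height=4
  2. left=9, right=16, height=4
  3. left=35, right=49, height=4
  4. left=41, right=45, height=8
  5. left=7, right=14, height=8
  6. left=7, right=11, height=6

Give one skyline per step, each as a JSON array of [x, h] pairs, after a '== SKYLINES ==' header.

== SKYLINES ==
[[13,4],[18,0]]
[[9,4],[18,0]]
[[9,4],[18,0],[35,4],[49,0]]
[[9,4],[18,0],[35,4],[41,8],[45,4],[49,0]]
[[7,8],[14,4],[18,0],[35,4],[41,8],[45,4],[49,0]]
[[7,8],[14,4],[18,0],[35,4],[41,8],[45,4],[49,0]]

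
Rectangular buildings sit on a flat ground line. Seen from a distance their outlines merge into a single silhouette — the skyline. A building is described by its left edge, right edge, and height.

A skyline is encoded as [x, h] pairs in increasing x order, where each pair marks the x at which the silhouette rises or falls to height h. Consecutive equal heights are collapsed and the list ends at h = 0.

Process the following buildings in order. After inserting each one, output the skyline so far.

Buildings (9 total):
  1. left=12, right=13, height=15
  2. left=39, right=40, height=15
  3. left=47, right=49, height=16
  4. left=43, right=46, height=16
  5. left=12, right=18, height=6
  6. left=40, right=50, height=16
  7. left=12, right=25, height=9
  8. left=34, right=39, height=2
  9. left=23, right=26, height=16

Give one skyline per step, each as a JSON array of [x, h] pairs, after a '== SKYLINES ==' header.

== SKYLINES ==
[[12,15],[13,0]]
[[12,15],[13,0],[39,15],[40,0]]
[[12,15],[13,0],[39,15],[40,0],[47,16],[49,0]]
[[12,15],[13,0],[39,15],[40,0],[43,16],[46,0],[47,16],[49,0]]
[[12,15],[13,6],[18,0],[39,15],[40,0],[43,16],[46,0],[47,16],[49,0]]
[[12,15],[13,6],[18,0],[39,15],[40,16],[50,0]]
[[12,15],[13,9],[25,0],[39,15],[40,16],[50,0]]
[[12,15],[13,9],[25,0],[34,2],[39,15],[40,16],[50,0]]
[[12,15],[13,9],[23,16],[26,0],[34,2],[39,15],[40,16],[50,0]]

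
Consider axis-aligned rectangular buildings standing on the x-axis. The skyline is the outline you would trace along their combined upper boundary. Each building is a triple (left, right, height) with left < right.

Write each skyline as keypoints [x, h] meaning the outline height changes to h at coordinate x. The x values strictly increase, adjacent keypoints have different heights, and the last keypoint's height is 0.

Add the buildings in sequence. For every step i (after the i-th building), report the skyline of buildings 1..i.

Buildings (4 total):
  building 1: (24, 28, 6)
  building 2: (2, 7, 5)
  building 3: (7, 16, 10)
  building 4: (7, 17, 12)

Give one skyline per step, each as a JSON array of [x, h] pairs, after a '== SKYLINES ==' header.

== SKYLINES ==
[[24,6],[28,0]]
[[2,5],[7,0],[24,6],[28,0]]
[[2,5],[7,10],[16,0],[24,6],[28,0]]
[[2,5],[7,12],[17,0],[24,6],[28,0]]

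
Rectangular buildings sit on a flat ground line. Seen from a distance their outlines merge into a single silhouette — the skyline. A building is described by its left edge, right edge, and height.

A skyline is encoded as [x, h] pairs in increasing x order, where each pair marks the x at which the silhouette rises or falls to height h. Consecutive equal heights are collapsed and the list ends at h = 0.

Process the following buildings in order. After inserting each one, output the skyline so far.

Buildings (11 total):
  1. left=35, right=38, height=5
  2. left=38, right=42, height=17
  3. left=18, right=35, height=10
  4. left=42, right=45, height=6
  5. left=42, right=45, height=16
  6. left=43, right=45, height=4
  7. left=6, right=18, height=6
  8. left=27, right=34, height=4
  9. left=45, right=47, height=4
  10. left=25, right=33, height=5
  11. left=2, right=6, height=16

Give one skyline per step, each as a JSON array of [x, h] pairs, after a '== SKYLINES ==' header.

== SKYLINES ==
[[35,5],[38,0]]
[[35,5],[38,17],[42,0]]
[[18,10],[35,5],[38,17],[42,0]]
[[18,10],[35,5],[38,17],[42,6],[45,0]]
[[18,10],[35,5],[38,17],[42,16],[45,0]]
[[18,10],[35,5],[38,17],[42,16],[45,0]]
[[6,6],[18,10],[35,5],[38,17],[42,16],[45,0]]
[[6,6],[18,10],[35,5],[38,17],[42,16],[45,0]]
[[6,6],[18,10],[35,5],[38,17],[42,16],[45,4],[47,0]]
[[6,6],[18,10],[35,5],[38,17],[42,16],[45,4],[47,0]]
[[2,16],[6,6],[18,10],[35,5],[38,17],[42,16],[45,4],[47,0]]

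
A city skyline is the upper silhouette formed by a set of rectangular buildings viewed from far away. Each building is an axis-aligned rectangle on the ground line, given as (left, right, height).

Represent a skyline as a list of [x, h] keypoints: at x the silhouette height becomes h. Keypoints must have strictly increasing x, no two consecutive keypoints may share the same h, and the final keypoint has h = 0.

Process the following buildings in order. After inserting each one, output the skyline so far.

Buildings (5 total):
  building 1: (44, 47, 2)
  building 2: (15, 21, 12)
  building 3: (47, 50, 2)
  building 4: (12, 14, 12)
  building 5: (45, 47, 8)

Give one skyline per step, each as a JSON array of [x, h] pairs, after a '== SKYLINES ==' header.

== SKYLINES ==
[[44,2],[47,0]]
[[15,12],[21,0],[44,2],[47,0]]
[[15,12],[21,0],[44,2],[50,0]]
[[12,12],[14,0],[15,12],[21,0],[44,2],[50,0]]
[[12,12],[14,0],[15,12],[21,0],[44,2],[45,8],[47,2],[50,0]]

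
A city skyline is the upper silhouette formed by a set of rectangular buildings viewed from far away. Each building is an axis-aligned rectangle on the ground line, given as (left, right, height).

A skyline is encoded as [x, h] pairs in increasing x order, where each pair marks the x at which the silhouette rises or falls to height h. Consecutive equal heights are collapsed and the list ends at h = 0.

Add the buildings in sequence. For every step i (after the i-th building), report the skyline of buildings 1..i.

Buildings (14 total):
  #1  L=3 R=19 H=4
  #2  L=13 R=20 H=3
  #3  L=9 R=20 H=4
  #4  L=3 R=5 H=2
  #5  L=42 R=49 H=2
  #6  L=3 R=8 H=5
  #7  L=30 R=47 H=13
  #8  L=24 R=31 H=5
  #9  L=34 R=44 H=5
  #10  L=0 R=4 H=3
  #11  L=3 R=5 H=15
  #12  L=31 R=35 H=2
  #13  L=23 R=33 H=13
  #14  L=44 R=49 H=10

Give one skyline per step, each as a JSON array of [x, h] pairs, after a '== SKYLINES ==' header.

== SKYLINES ==
[[3,4],[19,0]]
[[3,4],[19,3],[20,0]]
[[3,4],[20,0]]
[[3,4],[20,0]]
[[3,4],[20,0],[42,2],[49,0]]
[[3,5],[8,4],[20,0],[42,2],[49,0]]
[[3,5],[8,4],[20,0],[30,13],[47,2],[49,0]]
[[3,5],[8,4],[20,0],[24,5],[30,13],[47,2],[49,0]]
[[3,5],[8,4],[20,0],[24,5],[30,13],[47,2],[49,0]]
[[0,3],[3,5],[8,4],[20,0],[24,5],[30,13],[47,2],[49,0]]
[[0,3],[3,15],[5,5],[8,4],[20,0],[24,5],[30,13],[47,2],[49,0]]
[[0,3],[3,15],[5,5],[8,4],[20,0],[24,5],[30,13],[47,2],[49,0]]
[[0,3],[3,15],[5,5],[8,4],[20,0],[23,13],[47,2],[49,0]]
[[0,3],[3,15],[5,5],[8,4],[20,0],[23,13],[47,10],[49,0]]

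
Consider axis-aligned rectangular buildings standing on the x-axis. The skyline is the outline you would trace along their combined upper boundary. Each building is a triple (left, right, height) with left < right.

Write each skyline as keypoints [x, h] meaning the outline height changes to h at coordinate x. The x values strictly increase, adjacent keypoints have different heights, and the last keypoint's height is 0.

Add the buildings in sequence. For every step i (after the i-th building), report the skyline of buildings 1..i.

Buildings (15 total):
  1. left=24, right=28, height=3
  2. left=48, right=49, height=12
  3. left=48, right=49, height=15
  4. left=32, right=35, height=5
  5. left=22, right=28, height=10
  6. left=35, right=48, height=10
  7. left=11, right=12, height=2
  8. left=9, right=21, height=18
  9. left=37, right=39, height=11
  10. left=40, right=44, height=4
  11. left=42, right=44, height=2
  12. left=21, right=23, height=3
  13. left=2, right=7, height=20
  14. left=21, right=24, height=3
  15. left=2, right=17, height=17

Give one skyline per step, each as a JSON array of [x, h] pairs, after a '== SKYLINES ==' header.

== SKYLINES ==
[[24,3],[28,0]]
[[24,3],[28,0],[48,12],[49,0]]
[[24,3],[28,0],[48,15],[49,0]]
[[24,3],[28,0],[32,5],[35,0],[48,15],[49,0]]
[[22,10],[28,0],[32,5],[35,0],[48,15],[49,0]]
[[22,10],[28,0],[32,5],[35,10],[48,15],[49,0]]
[[11,2],[12,0],[22,10],[28,0],[32,5],[35,10],[48,15],[49,0]]
[[9,18],[21,0],[22,10],[28,0],[32,5],[35,10],[48,15],[49,0]]
[[9,18],[21,0],[22,10],[28,0],[32,5],[35,10],[37,11],[39,10],[48,15],[49,0]]
[[9,18],[21,0],[22,10],[28,0],[32,5],[35,10],[37,11],[39,10],[48,15],[49,0]]
[[9,18],[21,0],[22,10],[28,0],[32,5],[35,10],[37,11],[39,10],[48,15],[49,0]]
[[9,18],[21,3],[22,10],[28,0],[32,5],[35,10],[37,11],[39,10],[48,15],[49,0]]
[[2,20],[7,0],[9,18],[21,3],[22,10],[28,0],[32,5],[35,10],[37,11],[39,10],[48,15],[49,0]]
[[2,20],[7,0],[9,18],[21,3],[22,10],[28,0],[32,5],[35,10],[37,11],[39,10],[48,15],[49,0]]
[[2,20],[7,17],[9,18],[21,3],[22,10],[28,0],[32,5],[35,10],[37,11],[39,10],[48,15],[49,0]]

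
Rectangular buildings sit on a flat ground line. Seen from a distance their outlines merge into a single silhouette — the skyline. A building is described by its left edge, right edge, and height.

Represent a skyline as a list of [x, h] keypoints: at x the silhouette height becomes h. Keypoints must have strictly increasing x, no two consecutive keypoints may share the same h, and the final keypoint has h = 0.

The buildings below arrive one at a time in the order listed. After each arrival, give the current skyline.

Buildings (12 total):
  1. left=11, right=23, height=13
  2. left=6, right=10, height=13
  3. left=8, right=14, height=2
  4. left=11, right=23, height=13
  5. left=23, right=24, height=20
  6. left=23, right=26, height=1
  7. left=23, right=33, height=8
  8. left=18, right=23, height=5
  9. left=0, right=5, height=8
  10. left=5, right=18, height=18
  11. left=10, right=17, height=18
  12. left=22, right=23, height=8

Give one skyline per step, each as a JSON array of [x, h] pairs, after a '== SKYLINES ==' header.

== SKYLINES ==
[[11,13],[23,0]]
[[6,13],[10,0],[11,13],[23,0]]
[[6,13],[10,2],[11,13],[23,0]]
[[6,13],[10,2],[11,13],[23,0]]
[[6,13],[10,2],[11,13],[23,20],[24,0]]
[[6,13],[10,2],[11,13],[23,20],[24,1],[26,0]]
[[6,13],[10,2],[11,13],[23,20],[24,8],[33,0]]
[[6,13],[10,2],[11,13],[23,20],[24,8],[33,0]]
[[0,8],[5,0],[6,13],[10,2],[11,13],[23,20],[24,8],[33,0]]
[[0,8],[5,18],[18,13],[23,20],[24,8],[33,0]]
[[0,8],[5,18],[18,13],[23,20],[24,8],[33,0]]
[[0,8],[5,18],[18,13],[23,20],[24,8],[33,0]]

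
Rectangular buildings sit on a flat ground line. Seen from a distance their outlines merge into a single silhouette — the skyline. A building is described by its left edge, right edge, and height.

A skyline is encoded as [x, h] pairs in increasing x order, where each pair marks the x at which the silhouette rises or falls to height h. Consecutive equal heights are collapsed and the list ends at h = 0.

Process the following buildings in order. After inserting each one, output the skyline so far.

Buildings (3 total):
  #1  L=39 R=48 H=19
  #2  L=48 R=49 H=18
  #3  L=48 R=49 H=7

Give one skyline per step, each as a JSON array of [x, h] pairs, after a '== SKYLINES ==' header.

== SKYLINES ==
[[39,19],[48,0]]
[[39,19],[48,18],[49,0]]
[[39,19],[48,18],[49,0]]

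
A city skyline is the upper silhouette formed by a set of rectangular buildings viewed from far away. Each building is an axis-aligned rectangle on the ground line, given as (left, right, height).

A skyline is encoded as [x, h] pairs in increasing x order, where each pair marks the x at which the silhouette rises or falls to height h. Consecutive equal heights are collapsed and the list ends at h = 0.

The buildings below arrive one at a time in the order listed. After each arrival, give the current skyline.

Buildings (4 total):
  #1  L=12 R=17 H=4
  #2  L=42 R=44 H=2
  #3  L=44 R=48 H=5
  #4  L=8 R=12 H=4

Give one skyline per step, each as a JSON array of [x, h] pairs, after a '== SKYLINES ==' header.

== SKYLINES ==
[[12,4],[17,0]]
[[12,4],[17,0],[42,2],[44,0]]
[[12,4],[17,0],[42,2],[44,5],[48,0]]
[[8,4],[17,0],[42,2],[44,5],[48,0]]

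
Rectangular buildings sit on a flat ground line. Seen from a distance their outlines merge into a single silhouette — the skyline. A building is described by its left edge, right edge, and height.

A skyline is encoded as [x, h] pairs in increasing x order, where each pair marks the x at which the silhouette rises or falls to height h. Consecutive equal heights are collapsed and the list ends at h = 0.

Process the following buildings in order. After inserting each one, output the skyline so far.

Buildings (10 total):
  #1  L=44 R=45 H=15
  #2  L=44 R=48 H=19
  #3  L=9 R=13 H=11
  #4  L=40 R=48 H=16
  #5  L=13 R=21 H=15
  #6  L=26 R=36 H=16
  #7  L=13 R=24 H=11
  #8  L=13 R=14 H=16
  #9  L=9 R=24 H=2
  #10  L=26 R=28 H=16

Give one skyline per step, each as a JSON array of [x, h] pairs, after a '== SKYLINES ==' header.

== SKYLINES ==
[[44,15],[45,0]]
[[44,19],[48,0]]
[[9,11],[13,0],[44,19],[48,0]]
[[9,11],[13,0],[40,16],[44,19],[48,0]]
[[9,11],[13,15],[21,0],[40,16],[44,19],[48,0]]
[[9,11],[13,15],[21,0],[26,16],[36,0],[40,16],[44,19],[48,0]]
[[9,11],[13,15],[21,11],[24,0],[26,16],[36,0],[40,16],[44,19],[48,0]]
[[9,11],[13,16],[14,15],[21,11],[24,0],[26,16],[36,0],[40,16],[44,19],[48,0]]
[[9,11],[13,16],[14,15],[21,11],[24,0],[26,16],[36,0],[40,16],[44,19],[48,0]]
[[9,11],[13,16],[14,15],[21,11],[24,0],[26,16],[36,0],[40,16],[44,19],[48,0]]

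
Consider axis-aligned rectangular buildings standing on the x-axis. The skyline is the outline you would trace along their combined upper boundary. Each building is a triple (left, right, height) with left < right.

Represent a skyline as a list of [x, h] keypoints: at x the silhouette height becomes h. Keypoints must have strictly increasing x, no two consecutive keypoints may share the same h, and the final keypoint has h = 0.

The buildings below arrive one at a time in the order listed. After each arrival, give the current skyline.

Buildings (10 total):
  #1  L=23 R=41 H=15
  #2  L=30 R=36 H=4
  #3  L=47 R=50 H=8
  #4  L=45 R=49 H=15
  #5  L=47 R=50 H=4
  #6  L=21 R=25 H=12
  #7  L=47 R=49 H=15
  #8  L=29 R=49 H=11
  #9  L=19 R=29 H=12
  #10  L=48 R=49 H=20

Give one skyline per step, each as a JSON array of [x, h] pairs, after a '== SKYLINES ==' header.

== SKYLINES ==
[[23,15],[41,0]]
[[23,15],[41,0]]
[[23,15],[41,0],[47,8],[50,0]]
[[23,15],[41,0],[45,15],[49,8],[50,0]]
[[23,15],[41,0],[45,15],[49,8],[50,0]]
[[21,12],[23,15],[41,0],[45,15],[49,8],[50,0]]
[[21,12],[23,15],[41,0],[45,15],[49,8],[50,0]]
[[21,12],[23,15],[41,11],[45,15],[49,8],[50,0]]
[[19,12],[23,15],[41,11],[45,15],[49,8],[50,0]]
[[19,12],[23,15],[41,11],[45,15],[48,20],[49,8],[50,0]]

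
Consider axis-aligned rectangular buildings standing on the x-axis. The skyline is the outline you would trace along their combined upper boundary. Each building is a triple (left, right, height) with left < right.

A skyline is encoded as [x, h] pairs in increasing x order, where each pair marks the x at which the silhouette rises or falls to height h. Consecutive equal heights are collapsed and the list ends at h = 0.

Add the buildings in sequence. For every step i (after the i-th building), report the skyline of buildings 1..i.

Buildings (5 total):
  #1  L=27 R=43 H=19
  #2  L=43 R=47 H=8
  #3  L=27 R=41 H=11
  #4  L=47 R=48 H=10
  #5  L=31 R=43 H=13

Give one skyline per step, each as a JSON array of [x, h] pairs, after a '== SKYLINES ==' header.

== SKYLINES ==
[[27,19],[43,0]]
[[27,19],[43,8],[47,0]]
[[27,19],[43,8],[47,0]]
[[27,19],[43,8],[47,10],[48,0]]
[[27,19],[43,8],[47,10],[48,0]]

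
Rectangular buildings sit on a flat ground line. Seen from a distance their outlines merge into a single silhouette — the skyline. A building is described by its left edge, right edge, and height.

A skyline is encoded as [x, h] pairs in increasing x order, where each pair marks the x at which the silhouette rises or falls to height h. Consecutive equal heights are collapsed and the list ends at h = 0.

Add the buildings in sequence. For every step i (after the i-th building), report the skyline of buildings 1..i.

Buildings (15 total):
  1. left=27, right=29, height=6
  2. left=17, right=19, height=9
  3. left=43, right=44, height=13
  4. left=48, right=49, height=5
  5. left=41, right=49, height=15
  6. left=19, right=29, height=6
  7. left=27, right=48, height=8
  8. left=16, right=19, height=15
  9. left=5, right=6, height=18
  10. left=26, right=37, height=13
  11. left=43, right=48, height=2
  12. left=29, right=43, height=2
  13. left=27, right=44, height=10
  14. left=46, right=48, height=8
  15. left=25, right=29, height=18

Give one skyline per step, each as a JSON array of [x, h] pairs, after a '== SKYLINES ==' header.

== SKYLINES ==
[[27,6],[29,0]]
[[17,9],[19,0],[27,6],[29,0]]
[[17,9],[19,0],[27,6],[29,0],[43,13],[44,0]]
[[17,9],[19,0],[27,6],[29,0],[43,13],[44,0],[48,5],[49,0]]
[[17,9],[19,0],[27,6],[29,0],[41,15],[49,0]]
[[17,9],[19,6],[29,0],[41,15],[49,0]]
[[17,9],[19,6],[27,8],[41,15],[49,0]]
[[16,15],[19,6],[27,8],[41,15],[49,0]]
[[5,18],[6,0],[16,15],[19,6],[27,8],[41,15],[49,0]]
[[5,18],[6,0],[16,15],[19,6],[26,13],[37,8],[41,15],[49,0]]
[[5,18],[6,0],[16,15],[19,6],[26,13],[37,8],[41,15],[49,0]]
[[5,18],[6,0],[16,15],[19,6],[26,13],[37,8],[41,15],[49,0]]
[[5,18],[6,0],[16,15],[19,6],[26,13],[37,10],[41,15],[49,0]]
[[5,18],[6,0],[16,15],[19,6],[26,13],[37,10],[41,15],[49,0]]
[[5,18],[6,0],[16,15],[19,6],[25,18],[29,13],[37,10],[41,15],[49,0]]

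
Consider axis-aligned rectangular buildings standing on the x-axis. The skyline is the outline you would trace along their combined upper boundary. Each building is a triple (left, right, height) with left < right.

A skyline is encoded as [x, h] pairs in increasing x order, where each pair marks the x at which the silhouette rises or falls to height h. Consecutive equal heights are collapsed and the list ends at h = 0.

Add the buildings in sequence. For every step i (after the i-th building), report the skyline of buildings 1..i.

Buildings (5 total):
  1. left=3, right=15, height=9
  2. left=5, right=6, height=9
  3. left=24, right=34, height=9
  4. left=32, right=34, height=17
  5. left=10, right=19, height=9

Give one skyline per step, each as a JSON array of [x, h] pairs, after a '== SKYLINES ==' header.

== SKYLINES ==
[[3,9],[15,0]]
[[3,9],[15,0]]
[[3,9],[15,0],[24,9],[34,0]]
[[3,9],[15,0],[24,9],[32,17],[34,0]]
[[3,9],[19,0],[24,9],[32,17],[34,0]]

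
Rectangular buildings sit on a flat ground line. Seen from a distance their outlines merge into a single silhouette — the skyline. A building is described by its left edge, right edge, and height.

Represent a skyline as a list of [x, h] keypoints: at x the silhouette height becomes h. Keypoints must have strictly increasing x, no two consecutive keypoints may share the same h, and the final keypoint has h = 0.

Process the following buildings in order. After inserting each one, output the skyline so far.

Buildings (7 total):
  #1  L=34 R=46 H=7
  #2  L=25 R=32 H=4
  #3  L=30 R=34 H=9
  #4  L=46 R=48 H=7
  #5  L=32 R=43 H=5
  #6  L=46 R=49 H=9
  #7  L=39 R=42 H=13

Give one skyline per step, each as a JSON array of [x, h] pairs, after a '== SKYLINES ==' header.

== SKYLINES ==
[[34,7],[46,0]]
[[25,4],[32,0],[34,7],[46,0]]
[[25,4],[30,9],[34,7],[46,0]]
[[25,4],[30,9],[34,7],[48,0]]
[[25,4],[30,9],[34,7],[48,0]]
[[25,4],[30,9],[34,7],[46,9],[49,0]]
[[25,4],[30,9],[34,7],[39,13],[42,7],[46,9],[49,0]]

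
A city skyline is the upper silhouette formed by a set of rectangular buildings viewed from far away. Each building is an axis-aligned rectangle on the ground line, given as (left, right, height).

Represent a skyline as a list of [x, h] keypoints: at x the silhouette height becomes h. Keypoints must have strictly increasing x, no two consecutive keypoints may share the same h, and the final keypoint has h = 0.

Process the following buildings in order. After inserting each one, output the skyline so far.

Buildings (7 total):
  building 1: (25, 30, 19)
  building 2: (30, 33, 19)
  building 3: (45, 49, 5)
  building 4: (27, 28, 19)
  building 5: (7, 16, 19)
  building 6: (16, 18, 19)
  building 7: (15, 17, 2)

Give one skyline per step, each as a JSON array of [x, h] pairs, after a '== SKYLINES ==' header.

== SKYLINES ==
[[25,19],[30,0]]
[[25,19],[33,0]]
[[25,19],[33,0],[45,5],[49,0]]
[[25,19],[33,0],[45,5],[49,0]]
[[7,19],[16,0],[25,19],[33,0],[45,5],[49,0]]
[[7,19],[18,0],[25,19],[33,0],[45,5],[49,0]]
[[7,19],[18,0],[25,19],[33,0],[45,5],[49,0]]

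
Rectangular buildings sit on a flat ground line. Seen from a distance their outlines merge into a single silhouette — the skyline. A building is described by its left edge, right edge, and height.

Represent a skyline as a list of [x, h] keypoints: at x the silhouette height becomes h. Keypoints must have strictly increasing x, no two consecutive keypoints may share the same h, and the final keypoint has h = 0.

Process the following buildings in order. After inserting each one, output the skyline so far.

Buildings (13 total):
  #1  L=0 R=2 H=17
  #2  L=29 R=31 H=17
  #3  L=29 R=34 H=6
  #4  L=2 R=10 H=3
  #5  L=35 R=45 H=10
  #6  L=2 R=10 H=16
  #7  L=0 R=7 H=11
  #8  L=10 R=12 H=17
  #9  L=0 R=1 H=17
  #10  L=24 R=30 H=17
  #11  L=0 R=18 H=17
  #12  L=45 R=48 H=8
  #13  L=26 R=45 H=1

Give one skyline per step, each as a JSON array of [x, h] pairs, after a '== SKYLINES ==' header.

== SKYLINES ==
[[0,17],[2,0]]
[[0,17],[2,0],[29,17],[31,0]]
[[0,17],[2,0],[29,17],[31,6],[34,0]]
[[0,17],[2,3],[10,0],[29,17],[31,6],[34,0]]
[[0,17],[2,3],[10,0],[29,17],[31,6],[34,0],[35,10],[45,0]]
[[0,17],[2,16],[10,0],[29,17],[31,6],[34,0],[35,10],[45,0]]
[[0,17],[2,16],[10,0],[29,17],[31,6],[34,0],[35,10],[45,0]]
[[0,17],[2,16],[10,17],[12,0],[29,17],[31,6],[34,0],[35,10],[45,0]]
[[0,17],[2,16],[10,17],[12,0],[29,17],[31,6],[34,0],[35,10],[45,0]]
[[0,17],[2,16],[10,17],[12,0],[24,17],[31,6],[34,0],[35,10],[45,0]]
[[0,17],[18,0],[24,17],[31,6],[34,0],[35,10],[45,0]]
[[0,17],[18,0],[24,17],[31,6],[34,0],[35,10],[45,8],[48,0]]
[[0,17],[18,0],[24,17],[31,6],[34,1],[35,10],[45,8],[48,0]]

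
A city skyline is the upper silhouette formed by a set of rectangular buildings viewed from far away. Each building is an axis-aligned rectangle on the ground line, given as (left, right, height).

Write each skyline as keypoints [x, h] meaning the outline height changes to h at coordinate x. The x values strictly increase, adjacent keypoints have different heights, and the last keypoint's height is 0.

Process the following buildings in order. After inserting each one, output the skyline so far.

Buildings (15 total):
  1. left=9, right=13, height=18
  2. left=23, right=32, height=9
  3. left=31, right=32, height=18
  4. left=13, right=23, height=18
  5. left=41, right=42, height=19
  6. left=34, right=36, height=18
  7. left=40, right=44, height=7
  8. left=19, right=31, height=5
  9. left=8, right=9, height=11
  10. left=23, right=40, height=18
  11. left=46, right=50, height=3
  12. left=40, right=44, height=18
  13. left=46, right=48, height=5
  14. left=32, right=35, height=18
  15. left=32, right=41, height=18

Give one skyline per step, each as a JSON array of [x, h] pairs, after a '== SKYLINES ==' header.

== SKYLINES ==
[[9,18],[13,0]]
[[9,18],[13,0],[23,9],[32,0]]
[[9,18],[13,0],[23,9],[31,18],[32,0]]
[[9,18],[23,9],[31,18],[32,0]]
[[9,18],[23,9],[31,18],[32,0],[41,19],[42,0]]
[[9,18],[23,9],[31,18],[32,0],[34,18],[36,0],[41,19],[42,0]]
[[9,18],[23,9],[31,18],[32,0],[34,18],[36,0],[40,7],[41,19],[42,7],[44,0]]
[[9,18],[23,9],[31,18],[32,0],[34,18],[36,0],[40,7],[41,19],[42,7],[44,0]]
[[8,11],[9,18],[23,9],[31,18],[32,0],[34,18],[36,0],[40,7],[41,19],[42,7],[44,0]]
[[8,11],[9,18],[40,7],[41,19],[42,7],[44,0]]
[[8,11],[9,18],[40,7],[41,19],[42,7],[44,0],[46,3],[50,0]]
[[8,11],[9,18],[41,19],[42,18],[44,0],[46,3],[50,0]]
[[8,11],[9,18],[41,19],[42,18],[44,0],[46,5],[48,3],[50,0]]
[[8,11],[9,18],[41,19],[42,18],[44,0],[46,5],[48,3],[50,0]]
[[8,11],[9,18],[41,19],[42,18],[44,0],[46,5],[48,3],[50,0]]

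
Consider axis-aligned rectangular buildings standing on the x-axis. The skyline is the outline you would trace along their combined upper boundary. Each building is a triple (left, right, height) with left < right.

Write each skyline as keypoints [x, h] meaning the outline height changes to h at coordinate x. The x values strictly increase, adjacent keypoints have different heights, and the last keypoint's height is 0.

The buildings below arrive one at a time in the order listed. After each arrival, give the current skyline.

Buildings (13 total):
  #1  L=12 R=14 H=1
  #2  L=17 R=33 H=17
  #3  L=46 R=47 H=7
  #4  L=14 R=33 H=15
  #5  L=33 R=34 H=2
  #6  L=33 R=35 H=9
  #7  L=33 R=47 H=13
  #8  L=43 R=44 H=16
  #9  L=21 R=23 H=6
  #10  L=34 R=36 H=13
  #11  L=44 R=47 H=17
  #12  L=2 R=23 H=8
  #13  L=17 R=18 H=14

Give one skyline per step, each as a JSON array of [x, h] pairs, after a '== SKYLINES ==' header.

== SKYLINES ==
[[12,1],[14,0]]
[[12,1],[14,0],[17,17],[33,0]]
[[12,1],[14,0],[17,17],[33,0],[46,7],[47,0]]
[[12,1],[14,15],[17,17],[33,0],[46,7],[47,0]]
[[12,1],[14,15],[17,17],[33,2],[34,0],[46,7],[47,0]]
[[12,1],[14,15],[17,17],[33,9],[35,0],[46,7],[47,0]]
[[12,1],[14,15],[17,17],[33,13],[47,0]]
[[12,1],[14,15],[17,17],[33,13],[43,16],[44,13],[47,0]]
[[12,1],[14,15],[17,17],[33,13],[43,16],[44,13],[47,0]]
[[12,1],[14,15],[17,17],[33,13],[43,16],[44,13],[47,0]]
[[12,1],[14,15],[17,17],[33,13],[43,16],[44,17],[47,0]]
[[2,8],[14,15],[17,17],[33,13],[43,16],[44,17],[47,0]]
[[2,8],[14,15],[17,17],[33,13],[43,16],[44,17],[47,0]]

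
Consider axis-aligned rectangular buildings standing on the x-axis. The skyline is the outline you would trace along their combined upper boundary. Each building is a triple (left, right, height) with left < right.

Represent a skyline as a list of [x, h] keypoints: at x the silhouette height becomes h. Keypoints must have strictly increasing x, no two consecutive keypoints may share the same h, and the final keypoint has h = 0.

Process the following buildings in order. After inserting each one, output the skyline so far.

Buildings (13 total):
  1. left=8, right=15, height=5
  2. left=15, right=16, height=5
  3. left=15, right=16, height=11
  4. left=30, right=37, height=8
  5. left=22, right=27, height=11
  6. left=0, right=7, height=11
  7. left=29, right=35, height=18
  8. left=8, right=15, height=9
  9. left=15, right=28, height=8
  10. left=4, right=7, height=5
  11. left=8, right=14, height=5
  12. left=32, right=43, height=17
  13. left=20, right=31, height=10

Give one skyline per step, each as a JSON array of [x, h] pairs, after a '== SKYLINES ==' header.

== SKYLINES ==
[[8,5],[15,0]]
[[8,5],[16,0]]
[[8,5],[15,11],[16,0]]
[[8,5],[15,11],[16,0],[30,8],[37,0]]
[[8,5],[15,11],[16,0],[22,11],[27,0],[30,8],[37,0]]
[[0,11],[7,0],[8,5],[15,11],[16,0],[22,11],[27,0],[30,8],[37,0]]
[[0,11],[7,0],[8,5],[15,11],[16,0],[22,11],[27,0],[29,18],[35,8],[37,0]]
[[0,11],[7,0],[8,9],[15,11],[16,0],[22,11],[27,0],[29,18],[35,8],[37,0]]
[[0,11],[7,0],[8,9],[15,11],[16,8],[22,11],[27,8],[28,0],[29,18],[35,8],[37,0]]
[[0,11],[7,0],[8,9],[15,11],[16,8],[22,11],[27,8],[28,0],[29,18],[35,8],[37,0]]
[[0,11],[7,0],[8,9],[15,11],[16,8],[22,11],[27,8],[28,0],[29,18],[35,8],[37,0]]
[[0,11],[7,0],[8,9],[15,11],[16,8],[22,11],[27,8],[28,0],[29,18],[35,17],[43,0]]
[[0,11],[7,0],[8,9],[15,11],[16,8],[20,10],[22,11],[27,10],[29,18],[35,17],[43,0]]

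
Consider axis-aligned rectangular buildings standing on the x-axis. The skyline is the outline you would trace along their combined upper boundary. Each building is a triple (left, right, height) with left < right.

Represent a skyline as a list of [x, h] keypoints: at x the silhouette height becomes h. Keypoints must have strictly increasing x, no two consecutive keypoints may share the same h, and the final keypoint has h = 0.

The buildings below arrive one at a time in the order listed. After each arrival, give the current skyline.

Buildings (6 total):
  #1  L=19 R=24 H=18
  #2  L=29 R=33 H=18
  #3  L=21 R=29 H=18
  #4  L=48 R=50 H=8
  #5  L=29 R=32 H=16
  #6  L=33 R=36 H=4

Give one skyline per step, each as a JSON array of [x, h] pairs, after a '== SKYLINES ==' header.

== SKYLINES ==
[[19,18],[24,0]]
[[19,18],[24,0],[29,18],[33,0]]
[[19,18],[33,0]]
[[19,18],[33,0],[48,8],[50,0]]
[[19,18],[33,0],[48,8],[50,0]]
[[19,18],[33,4],[36,0],[48,8],[50,0]]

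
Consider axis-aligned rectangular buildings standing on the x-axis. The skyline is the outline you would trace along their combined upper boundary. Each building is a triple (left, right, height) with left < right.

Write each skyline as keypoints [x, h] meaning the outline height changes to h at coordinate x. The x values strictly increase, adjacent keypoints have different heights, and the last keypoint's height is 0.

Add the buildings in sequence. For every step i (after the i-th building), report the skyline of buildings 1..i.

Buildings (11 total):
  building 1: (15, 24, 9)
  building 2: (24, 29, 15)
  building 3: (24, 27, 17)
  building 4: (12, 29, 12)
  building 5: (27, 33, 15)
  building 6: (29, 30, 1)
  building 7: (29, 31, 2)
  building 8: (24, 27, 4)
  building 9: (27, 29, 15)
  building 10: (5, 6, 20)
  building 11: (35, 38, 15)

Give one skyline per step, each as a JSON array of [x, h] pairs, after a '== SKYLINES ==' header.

== SKYLINES ==
[[15,9],[24,0]]
[[15,9],[24,15],[29,0]]
[[15,9],[24,17],[27,15],[29,0]]
[[12,12],[24,17],[27,15],[29,0]]
[[12,12],[24,17],[27,15],[33,0]]
[[12,12],[24,17],[27,15],[33,0]]
[[12,12],[24,17],[27,15],[33,0]]
[[12,12],[24,17],[27,15],[33,0]]
[[12,12],[24,17],[27,15],[33,0]]
[[5,20],[6,0],[12,12],[24,17],[27,15],[33,0]]
[[5,20],[6,0],[12,12],[24,17],[27,15],[33,0],[35,15],[38,0]]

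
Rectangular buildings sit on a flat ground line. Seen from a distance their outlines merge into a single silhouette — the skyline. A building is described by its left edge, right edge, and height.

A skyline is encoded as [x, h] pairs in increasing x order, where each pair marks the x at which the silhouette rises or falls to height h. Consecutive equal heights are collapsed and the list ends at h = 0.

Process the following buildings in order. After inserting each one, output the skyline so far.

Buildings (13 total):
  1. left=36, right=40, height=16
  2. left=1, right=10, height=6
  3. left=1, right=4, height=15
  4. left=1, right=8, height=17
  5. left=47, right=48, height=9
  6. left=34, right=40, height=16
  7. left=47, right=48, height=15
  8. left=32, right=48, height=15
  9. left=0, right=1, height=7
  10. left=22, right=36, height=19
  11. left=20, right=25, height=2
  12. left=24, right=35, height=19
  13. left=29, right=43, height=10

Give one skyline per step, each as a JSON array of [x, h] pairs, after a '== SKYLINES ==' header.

== SKYLINES ==
[[36,16],[40,0]]
[[1,6],[10,0],[36,16],[40,0]]
[[1,15],[4,6],[10,0],[36,16],[40,0]]
[[1,17],[8,6],[10,0],[36,16],[40,0]]
[[1,17],[8,6],[10,0],[36,16],[40,0],[47,9],[48,0]]
[[1,17],[8,6],[10,0],[34,16],[40,0],[47,9],[48,0]]
[[1,17],[8,6],[10,0],[34,16],[40,0],[47,15],[48,0]]
[[1,17],[8,6],[10,0],[32,15],[34,16],[40,15],[48,0]]
[[0,7],[1,17],[8,6],[10,0],[32,15],[34,16],[40,15],[48,0]]
[[0,7],[1,17],[8,6],[10,0],[22,19],[36,16],[40,15],[48,0]]
[[0,7],[1,17],[8,6],[10,0],[20,2],[22,19],[36,16],[40,15],[48,0]]
[[0,7],[1,17],[8,6],[10,0],[20,2],[22,19],[36,16],[40,15],[48,0]]
[[0,7],[1,17],[8,6],[10,0],[20,2],[22,19],[36,16],[40,15],[48,0]]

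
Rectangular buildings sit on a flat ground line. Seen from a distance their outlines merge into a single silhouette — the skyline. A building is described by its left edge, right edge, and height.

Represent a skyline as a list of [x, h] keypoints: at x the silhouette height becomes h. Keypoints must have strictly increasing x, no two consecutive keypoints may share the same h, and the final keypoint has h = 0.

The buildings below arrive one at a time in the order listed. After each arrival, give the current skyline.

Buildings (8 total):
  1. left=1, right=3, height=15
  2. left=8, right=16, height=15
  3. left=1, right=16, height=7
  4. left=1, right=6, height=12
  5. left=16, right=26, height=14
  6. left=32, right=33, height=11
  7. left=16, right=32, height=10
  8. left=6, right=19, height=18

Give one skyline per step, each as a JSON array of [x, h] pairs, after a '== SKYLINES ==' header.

== SKYLINES ==
[[1,15],[3,0]]
[[1,15],[3,0],[8,15],[16,0]]
[[1,15],[3,7],[8,15],[16,0]]
[[1,15],[3,12],[6,7],[8,15],[16,0]]
[[1,15],[3,12],[6,7],[8,15],[16,14],[26,0]]
[[1,15],[3,12],[6,7],[8,15],[16,14],[26,0],[32,11],[33,0]]
[[1,15],[3,12],[6,7],[8,15],[16,14],[26,10],[32,11],[33,0]]
[[1,15],[3,12],[6,18],[19,14],[26,10],[32,11],[33,0]]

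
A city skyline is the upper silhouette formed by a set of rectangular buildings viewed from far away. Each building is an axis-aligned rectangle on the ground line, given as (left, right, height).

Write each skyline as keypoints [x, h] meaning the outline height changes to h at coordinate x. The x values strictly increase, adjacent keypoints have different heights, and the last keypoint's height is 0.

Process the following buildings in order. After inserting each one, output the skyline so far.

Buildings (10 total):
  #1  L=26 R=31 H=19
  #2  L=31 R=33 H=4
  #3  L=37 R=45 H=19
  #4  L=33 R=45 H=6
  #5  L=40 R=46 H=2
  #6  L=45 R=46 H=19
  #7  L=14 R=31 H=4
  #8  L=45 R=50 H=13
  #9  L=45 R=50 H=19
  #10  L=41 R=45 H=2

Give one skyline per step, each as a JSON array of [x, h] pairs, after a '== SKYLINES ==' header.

== SKYLINES ==
[[26,19],[31,0]]
[[26,19],[31,4],[33,0]]
[[26,19],[31,4],[33,0],[37,19],[45,0]]
[[26,19],[31,4],[33,6],[37,19],[45,0]]
[[26,19],[31,4],[33,6],[37,19],[45,2],[46,0]]
[[26,19],[31,4],[33,6],[37,19],[46,0]]
[[14,4],[26,19],[31,4],[33,6],[37,19],[46,0]]
[[14,4],[26,19],[31,4],[33,6],[37,19],[46,13],[50,0]]
[[14,4],[26,19],[31,4],[33,6],[37,19],[50,0]]
[[14,4],[26,19],[31,4],[33,6],[37,19],[50,0]]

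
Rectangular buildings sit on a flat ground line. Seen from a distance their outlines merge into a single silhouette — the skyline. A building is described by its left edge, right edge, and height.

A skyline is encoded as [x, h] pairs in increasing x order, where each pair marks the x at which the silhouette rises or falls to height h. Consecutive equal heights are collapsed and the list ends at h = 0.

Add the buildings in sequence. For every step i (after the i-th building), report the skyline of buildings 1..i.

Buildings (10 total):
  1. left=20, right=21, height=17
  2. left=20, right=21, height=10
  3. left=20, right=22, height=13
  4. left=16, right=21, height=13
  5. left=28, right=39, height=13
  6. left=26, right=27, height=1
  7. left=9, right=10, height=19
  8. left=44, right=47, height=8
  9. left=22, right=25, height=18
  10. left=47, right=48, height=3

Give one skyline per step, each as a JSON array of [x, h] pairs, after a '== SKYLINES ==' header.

== SKYLINES ==
[[20,17],[21,0]]
[[20,17],[21,0]]
[[20,17],[21,13],[22,0]]
[[16,13],[20,17],[21,13],[22,0]]
[[16,13],[20,17],[21,13],[22,0],[28,13],[39,0]]
[[16,13],[20,17],[21,13],[22,0],[26,1],[27,0],[28,13],[39,0]]
[[9,19],[10,0],[16,13],[20,17],[21,13],[22,0],[26,1],[27,0],[28,13],[39,0]]
[[9,19],[10,0],[16,13],[20,17],[21,13],[22,0],[26,1],[27,0],[28,13],[39,0],[44,8],[47,0]]
[[9,19],[10,0],[16,13],[20,17],[21,13],[22,18],[25,0],[26,1],[27,0],[28,13],[39,0],[44,8],[47,0]]
[[9,19],[10,0],[16,13],[20,17],[21,13],[22,18],[25,0],[26,1],[27,0],[28,13],[39,0],[44,8],[47,3],[48,0]]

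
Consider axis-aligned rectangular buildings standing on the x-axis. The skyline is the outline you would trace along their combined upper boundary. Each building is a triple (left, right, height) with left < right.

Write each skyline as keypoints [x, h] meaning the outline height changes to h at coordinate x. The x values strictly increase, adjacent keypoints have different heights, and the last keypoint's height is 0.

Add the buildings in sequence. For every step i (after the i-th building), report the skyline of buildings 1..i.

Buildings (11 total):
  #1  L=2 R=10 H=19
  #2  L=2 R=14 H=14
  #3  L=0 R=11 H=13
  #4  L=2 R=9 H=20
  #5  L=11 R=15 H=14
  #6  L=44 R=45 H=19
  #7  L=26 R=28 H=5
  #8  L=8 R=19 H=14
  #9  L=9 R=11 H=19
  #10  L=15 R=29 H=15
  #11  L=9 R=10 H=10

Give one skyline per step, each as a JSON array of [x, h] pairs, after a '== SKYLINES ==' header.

== SKYLINES ==
[[2,19],[10,0]]
[[2,19],[10,14],[14,0]]
[[0,13],[2,19],[10,14],[14,0]]
[[0,13],[2,20],[9,19],[10,14],[14,0]]
[[0,13],[2,20],[9,19],[10,14],[15,0]]
[[0,13],[2,20],[9,19],[10,14],[15,0],[44,19],[45,0]]
[[0,13],[2,20],[9,19],[10,14],[15,0],[26,5],[28,0],[44,19],[45,0]]
[[0,13],[2,20],[9,19],[10,14],[19,0],[26,5],[28,0],[44,19],[45,0]]
[[0,13],[2,20],[9,19],[11,14],[19,0],[26,5],[28,0],[44,19],[45,0]]
[[0,13],[2,20],[9,19],[11,14],[15,15],[29,0],[44,19],[45,0]]
[[0,13],[2,20],[9,19],[11,14],[15,15],[29,0],[44,19],[45,0]]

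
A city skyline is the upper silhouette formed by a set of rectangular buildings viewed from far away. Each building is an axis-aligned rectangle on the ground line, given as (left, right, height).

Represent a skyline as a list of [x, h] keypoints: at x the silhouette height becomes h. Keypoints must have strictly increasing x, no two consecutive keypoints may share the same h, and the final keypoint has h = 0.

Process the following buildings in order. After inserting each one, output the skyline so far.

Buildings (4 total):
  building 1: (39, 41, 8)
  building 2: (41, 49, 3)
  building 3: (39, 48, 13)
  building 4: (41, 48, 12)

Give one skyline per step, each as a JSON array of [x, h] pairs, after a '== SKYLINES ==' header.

== SKYLINES ==
[[39,8],[41,0]]
[[39,8],[41,3],[49,0]]
[[39,13],[48,3],[49,0]]
[[39,13],[48,3],[49,0]]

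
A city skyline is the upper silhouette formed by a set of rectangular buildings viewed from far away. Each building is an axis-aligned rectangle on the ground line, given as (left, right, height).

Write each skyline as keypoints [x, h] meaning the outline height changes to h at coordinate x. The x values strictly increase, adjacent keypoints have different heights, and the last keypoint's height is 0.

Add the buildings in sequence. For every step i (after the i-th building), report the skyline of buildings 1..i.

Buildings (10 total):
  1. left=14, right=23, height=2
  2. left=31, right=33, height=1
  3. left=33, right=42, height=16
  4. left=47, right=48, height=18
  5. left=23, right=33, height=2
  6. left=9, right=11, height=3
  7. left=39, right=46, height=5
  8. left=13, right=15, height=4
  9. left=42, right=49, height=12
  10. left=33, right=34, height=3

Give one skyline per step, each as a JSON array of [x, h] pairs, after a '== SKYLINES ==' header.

== SKYLINES ==
[[14,2],[23,0]]
[[14,2],[23,0],[31,1],[33,0]]
[[14,2],[23,0],[31,1],[33,16],[42,0]]
[[14,2],[23,0],[31,1],[33,16],[42,0],[47,18],[48,0]]
[[14,2],[33,16],[42,0],[47,18],[48,0]]
[[9,3],[11,0],[14,2],[33,16],[42,0],[47,18],[48,0]]
[[9,3],[11,0],[14,2],[33,16],[42,5],[46,0],[47,18],[48,0]]
[[9,3],[11,0],[13,4],[15,2],[33,16],[42,5],[46,0],[47,18],[48,0]]
[[9,3],[11,0],[13,4],[15,2],[33,16],[42,12],[47,18],[48,12],[49,0]]
[[9,3],[11,0],[13,4],[15,2],[33,16],[42,12],[47,18],[48,12],[49,0]]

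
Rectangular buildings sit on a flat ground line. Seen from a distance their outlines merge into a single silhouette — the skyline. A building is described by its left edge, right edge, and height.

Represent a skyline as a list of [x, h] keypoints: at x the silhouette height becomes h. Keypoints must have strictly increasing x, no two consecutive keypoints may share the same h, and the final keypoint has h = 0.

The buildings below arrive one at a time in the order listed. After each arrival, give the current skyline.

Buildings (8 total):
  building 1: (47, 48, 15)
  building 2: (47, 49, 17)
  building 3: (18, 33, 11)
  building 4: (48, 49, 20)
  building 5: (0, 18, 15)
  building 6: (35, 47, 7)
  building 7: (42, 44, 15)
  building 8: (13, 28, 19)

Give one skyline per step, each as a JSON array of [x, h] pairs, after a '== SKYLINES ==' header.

== SKYLINES ==
[[47,15],[48,0]]
[[47,17],[49,0]]
[[18,11],[33,0],[47,17],[49,0]]
[[18,11],[33,0],[47,17],[48,20],[49,0]]
[[0,15],[18,11],[33,0],[47,17],[48,20],[49,0]]
[[0,15],[18,11],[33,0],[35,7],[47,17],[48,20],[49,0]]
[[0,15],[18,11],[33,0],[35,7],[42,15],[44,7],[47,17],[48,20],[49,0]]
[[0,15],[13,19],[28,11],[33,0],[35,7],[42,15],[44,7],[47,17],[48,20],[49,0]]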